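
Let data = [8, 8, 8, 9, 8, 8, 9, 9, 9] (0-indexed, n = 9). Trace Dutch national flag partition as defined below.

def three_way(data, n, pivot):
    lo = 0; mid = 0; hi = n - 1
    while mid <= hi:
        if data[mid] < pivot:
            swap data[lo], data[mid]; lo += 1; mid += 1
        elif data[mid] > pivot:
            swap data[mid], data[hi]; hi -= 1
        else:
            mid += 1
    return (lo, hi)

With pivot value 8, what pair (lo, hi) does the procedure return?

(0, 4)

lo=0 mid=0 hi=8
8=8: mid=1
8=8: mid=2
8=8: mid=3
9>8: swap(3,8), hi=7 ⇒ [8, 8, 8, 9, 8, 8, 9, 9, 9]
9>8: swap(3,7), hi=6 ⇒ [8, 8, 8, 9, 8, 8, 9, 9, 9]
9>8: swap(3,6), hi=5 ⇒ [8, 8, 8, 9, 8, 8, 9, 9, 9]
9>8: swap(3,5), hi=4 ⇒ [8, 8, 8, 8, 8, 9, 9, 9, 9]
8=8: mid=4
8=8: mid=5
done. lo=0 hi=4; data=[8, 8, 8, 8, 8, 9, 9, 9, 9]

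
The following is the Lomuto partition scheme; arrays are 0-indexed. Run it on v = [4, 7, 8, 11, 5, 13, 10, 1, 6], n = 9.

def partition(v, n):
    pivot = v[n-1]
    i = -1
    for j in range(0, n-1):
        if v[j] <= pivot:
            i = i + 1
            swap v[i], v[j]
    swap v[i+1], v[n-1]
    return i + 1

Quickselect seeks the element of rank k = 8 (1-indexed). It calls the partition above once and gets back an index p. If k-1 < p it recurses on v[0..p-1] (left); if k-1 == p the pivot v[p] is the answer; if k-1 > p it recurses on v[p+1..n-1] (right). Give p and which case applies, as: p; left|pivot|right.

pivot = v[8] = 6; i = -1
j=0: v[0]=4 ≤ 6 → i=0, swap v[0],v[0] (no change) → [4, 7, 8, 11, 5, 13, 10, 1, 6]
j=1: v[1]=7 > 6 → no swap
j=2: v[2]=8 > 6 → no swap
j=3: v[3]=11 > 6 → no swap
j=4: v[4]=5 ≤ 6 → i=1, swap v[1],v[4] → [4, 5, 8, 11, 7, 13, 10, 1, 6]
j=5: v[5]=13 > 6 → no swap
j=6: v[6]=10 > 6 → no swap
j=7: v[7]=1 ≤ 6 → i=2, swap v[2],v[7] → [4, 5, 1, 11, 7, 13, 10, 8, 6]
final swap v[3],v[8] → [4, 5, 1, 6, 7, 13, 10, 8, 11]; return 3
p = 3; k-1 = 7 > 3 ⇒ right

3; right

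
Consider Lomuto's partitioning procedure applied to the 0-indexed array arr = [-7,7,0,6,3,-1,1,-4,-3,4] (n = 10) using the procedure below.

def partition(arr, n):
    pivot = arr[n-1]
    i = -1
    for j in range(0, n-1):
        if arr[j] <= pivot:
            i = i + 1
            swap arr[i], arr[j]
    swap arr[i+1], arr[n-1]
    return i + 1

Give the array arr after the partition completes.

[-7,0,3,-1,1,-4,-3,4,7,6]

pivot = arr[9] = 4; i = -1
j=0: arr[0]=-7 ≤ 4 → i=0, swap arr[0],arr[0] (no change) → [-7,7,0,6,3,-1,1,-4,-3,4]
j=1: arr[1]=7 > 4 → no swap
j=2: arr[2]=0 ≤ 4 → i=1, swap arr[1],arr[2] → [-7,0,7,6,3,-1,1,-4,-3,4]
j=3: arr[3]=6 > 4 → no swap
j=4: arr[4]=3 ≤ 4 → i=2, swap arr[2],arr[4] → [-7,0,3,6,7,-1,1,-4,-3,4]
j=5: arr[5]=-1 ≤ 4 → i=3, swap arr[3],arr[5] → [-7,0,3,-1,7,6,1,-4,-3,4]
j=6: arr[6]=1 ≤ 4 → i=4, swap arr[4],arr[6] → [-7,0,3,-1,1,6,7,-4,-3,4]
j=7: arr[7]=-4 ≤ 4 → i=5, swap arr[5],arr[7] → [-7,0,3,-1,1,-4,7,6,-3,4]
j=8: arr[8]=-3 ≤ 4 → i=6, swap arr[6],arr[8] → [-7,0,3,-1,1,-4,-3,6,7,4]
final swap arr[7],arr[9] → [-7,0,3,-1,1,-4,-3,4,7,6]; return 7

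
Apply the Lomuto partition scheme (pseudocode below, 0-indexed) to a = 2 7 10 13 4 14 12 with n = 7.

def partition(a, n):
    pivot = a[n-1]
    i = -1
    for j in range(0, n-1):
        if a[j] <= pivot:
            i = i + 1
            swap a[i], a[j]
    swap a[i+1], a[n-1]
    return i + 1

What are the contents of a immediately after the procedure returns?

2 7 10 4 12 14 13

pivot = a[6] = 12; i = -1
j=0: a[0]=2 ≤ 12 → i=0, swap a[0],a[0] (no change) → 2 7 10 13 4 14 12
j=1: a[1]=7 ≤ 12 → i=1, swap a[1],a[1] (no change) → 2 7 10 13 4 14 12
j=2: a[2]=10 ≤ 12 → i=2, swap a[2],a[2] (no change) → 2 7 10 13 4 14 12
j=3: a[3]=13 > 12 → no swap
j=4: a[4]=4 ≤ 12 → i=3, swap a[3],a[4] → 2 7 10 4 13 14 12
j=5: a[5]=14 > 12 → no swap
final swap a[4],a[6] → 2 7 10 4 12 14 13; return 4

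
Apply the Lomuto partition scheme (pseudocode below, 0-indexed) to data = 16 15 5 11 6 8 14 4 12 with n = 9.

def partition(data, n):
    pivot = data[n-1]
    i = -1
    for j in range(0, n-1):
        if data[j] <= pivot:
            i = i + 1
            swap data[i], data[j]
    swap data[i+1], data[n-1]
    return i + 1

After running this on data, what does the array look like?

pivot = data[8] = 12; i = -1
j=0: data[0]=16 > 12 → no swap
j=1: data[1]=15 > 12 → no swap
j=2: data[2]=5 ≤ 12 → i=0, swap data[0],data[2] → 5 15 16 11 6 8 14 4 12
j=3: data[3]=11 ≤ 12 → i=1, swap data[1],data[3] → 5 11 16 15 6 8 14 4 12
j=4: data[4]=6 ≤ 12 → i=2, swap data[2],data[4] → 5 11 6 15 16 8 14 4 12
j=5: data[5]=8 ≤ 12 → i=3, swap data[3],data[5] → 5 11 6 8 16 15 14 4 12
j=6: data[6]=14 > 12 → no swap
j=7: data[7]=4 ≤ 12 → i=4, swap data[4],data[7] → 5 11 6 8 4 15 14 16 12
final swap data[5],data[8] → 5 11 6 8 4 12 14 16 15; return 5

5 11 6 8 4 12 14 16 15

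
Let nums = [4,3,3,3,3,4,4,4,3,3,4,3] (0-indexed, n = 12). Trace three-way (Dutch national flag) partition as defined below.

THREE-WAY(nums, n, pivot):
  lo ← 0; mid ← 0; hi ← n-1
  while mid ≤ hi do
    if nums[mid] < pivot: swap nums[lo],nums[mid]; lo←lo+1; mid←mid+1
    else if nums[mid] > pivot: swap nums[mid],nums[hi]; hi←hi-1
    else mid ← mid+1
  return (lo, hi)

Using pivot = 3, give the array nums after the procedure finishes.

lo=0 mid=0 hi=11
4>3: swap(0,11), hi=10 ⇒ [3,3,3,3,3,4,4,4,3,3,4,4]
3=3: mid=1
3=3: mid=2
3=3: mid=3
3=3: mid=4
3=3: mid=5
4>3: swap(5,10), hi=9 ⇒ [3,3,3,3,3,4,4,4,3,3,4,4]
4>3: swap(5,9), hi=8 ⇒ [3,3,3,3,3,3,4,4,3,4,4,4]
3=3: mid=6
4>3: swap(6,8), hi=7 ⇒ [3,3,3,3,3,3,3,4,4,4,4,4]
3=3: mid=7
4>3: swap(7,7), hi=6 ⇒ [3,3,3,3,3,3,3,4,4,4,4,4]
done. lo=0 hi=6; nums=[3,3,3,3,3,3,3,4,4,4,4,4]

[3,3,3,3,3,3,3,4,4,4,4,4]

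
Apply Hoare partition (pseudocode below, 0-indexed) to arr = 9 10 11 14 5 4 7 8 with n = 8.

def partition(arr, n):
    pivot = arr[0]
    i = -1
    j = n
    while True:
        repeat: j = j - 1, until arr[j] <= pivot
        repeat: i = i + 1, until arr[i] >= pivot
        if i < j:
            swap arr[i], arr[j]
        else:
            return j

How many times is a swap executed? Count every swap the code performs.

4

pivot=9
j stops at 7 (8), i stops at 0 (9); swap ⇒ 8 10 11 14 5 4 7 9
j stops at 6 (7), i stops at 1 (10); swap ⇒ 8 7 11 14 5 4 10 9
j stops at 5 (4), i stops at 2 (11); swap ⇒ 8 7 4 14 5 11 10 9
j stops at 4 (5), i stops at 3 (14); swap ⇒ 8 7 4 5 14 11 10 9
j stops at 3, i stops at 4; i≥j ⇒ return 3. arr=8 7 4 5 14 11 10 9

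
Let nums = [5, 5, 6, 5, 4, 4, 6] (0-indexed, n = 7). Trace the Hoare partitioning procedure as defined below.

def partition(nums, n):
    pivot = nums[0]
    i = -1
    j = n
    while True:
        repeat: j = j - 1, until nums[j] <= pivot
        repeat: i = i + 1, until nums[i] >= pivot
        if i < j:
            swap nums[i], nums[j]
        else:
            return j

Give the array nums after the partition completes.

pivot=5
j stops at 5 (4), i stops at 0 (5); swap ⇒ [4, 5, 6, 5, 4, 5, 6]
j stops at 4 (4), i stops at 1 (5); swap ⇒ [4, 4, 6, 5, 5, 5, 6]
j stops at 3 (5), i stops at 2 (6); swap ⇒ [4, 4, 5, 6, 5, 5, 6]
j stops at 2, i stops at 3; i≥j ⇒ return 2. nums=[4, 4, 5, 6, 5, 5, 6]

[4, 4, 5, 6, 5, 5, 6]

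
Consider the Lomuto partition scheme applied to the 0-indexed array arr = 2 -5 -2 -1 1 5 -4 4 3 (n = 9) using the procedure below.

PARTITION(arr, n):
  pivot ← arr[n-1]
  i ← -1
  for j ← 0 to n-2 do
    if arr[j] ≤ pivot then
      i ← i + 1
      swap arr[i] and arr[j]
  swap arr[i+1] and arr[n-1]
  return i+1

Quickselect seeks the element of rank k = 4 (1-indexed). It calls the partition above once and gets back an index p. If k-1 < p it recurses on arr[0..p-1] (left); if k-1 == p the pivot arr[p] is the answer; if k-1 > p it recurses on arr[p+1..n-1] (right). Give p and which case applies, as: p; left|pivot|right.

6; left

pivot=3, i=-1
j=0: 2≤3, i=0, swap(0,0) ⇒ 2 -5 -2 -1 1 5 -4 4 3
j=1: -5≤3, i=1, swap(1,1) ⇒ 2 -5 -2 -1 1 5 -4 4 3
j=2: -2≤3, i=2, swap(2,2) ⇒ 2 -5 -2 -1 1 5 -4 4 3
j=3: -1≤3, i=3, swap(3,3) ⇒ 2 -5 -2 -1 1 5 -4 4 3
j=4: 1≤3, i=4, swap(4,4) ⇒ 2 -5 -2 -1 1 5 -4 4 3
j=5: 5>3, skip
j=6: -4≤3, i=5, swap(5,6) ⇒ 2 -5 -2 -1 1 -4 5 4 3
j=7: 4>3, skip
swap(6,8) ⇒ 2 -5 -2 -1 1 -4 3 4 5; return 6
p = 6; k-1 = 3 < 6 ⇒ left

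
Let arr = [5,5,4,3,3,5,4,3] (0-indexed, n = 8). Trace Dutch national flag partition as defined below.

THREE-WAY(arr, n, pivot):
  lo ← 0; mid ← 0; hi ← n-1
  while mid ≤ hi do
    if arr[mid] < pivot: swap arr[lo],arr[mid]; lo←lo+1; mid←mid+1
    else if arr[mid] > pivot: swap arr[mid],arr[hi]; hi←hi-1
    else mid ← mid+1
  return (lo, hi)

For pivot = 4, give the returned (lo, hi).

(3, 4)

lo=0 mid=0 hi=7
5>4: swap(0,7), hi=6 ⇒ [3,5,4,3,3,5,4,5]
3<4: swap(0,0), lo=1 mid=1 ⇒ [3,5,4,3,3,5,4,5]
5>4: swap(1,6), hi=5 ⇒ [3,4,4,3,3,5,5,5]
4=4: mid=2
4=4: mid=3
3<4: swap(1,3), lo=2 mid=4 ⇒ [3,3,4,4,3,5,5,5]
3<4: swap(2,4), lo=3 mid=5 ⇒ [3,3,3,4,4,5,5,5]
5>4: swap(5,5), hi=4 ⇒ [3,3,3,4,4,5,5,5]
done. lo=3 hi=4; arr=[3,3,3,4,4,5,5,5]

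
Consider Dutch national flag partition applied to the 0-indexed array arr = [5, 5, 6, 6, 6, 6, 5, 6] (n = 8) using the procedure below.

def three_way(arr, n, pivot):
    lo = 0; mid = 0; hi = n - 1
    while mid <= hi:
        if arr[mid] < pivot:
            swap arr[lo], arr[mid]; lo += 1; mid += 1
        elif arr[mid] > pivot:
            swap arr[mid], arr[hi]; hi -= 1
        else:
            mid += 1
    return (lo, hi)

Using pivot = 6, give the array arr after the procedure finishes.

[5, 5, 5, 6, 6, 6, 6, 6]

pivot = 6; lo=0, mid=0, hi=7
arr[mid]=5<6: swap arr[0],arr[0]; lo=1,mid=1 → [5, 5, 6, 6, 6, 6, 5, 6]
arr[mid]=5<6: swap arr[1],arr[1]; lo=2,mid=2 → [5, 5, 6, 6, 6, 6, 5, 6]
arr[mid]=6=6: mid=3
arr[mid]=6=6: mid=4
arr[mid]=6=6: mid=5
arr[mid]=6=6: mid=6
arr[mid]=5<6: swap arr[2],arr[6]; lo=3,mid=7 → [5, 5, 5, 6, 6, 6, 6, 6]
arr[mid]=6=6: mid=8
end: lo=3, hi=7; arr = [5, 5, 5, 6, 6, 6, 6, 6]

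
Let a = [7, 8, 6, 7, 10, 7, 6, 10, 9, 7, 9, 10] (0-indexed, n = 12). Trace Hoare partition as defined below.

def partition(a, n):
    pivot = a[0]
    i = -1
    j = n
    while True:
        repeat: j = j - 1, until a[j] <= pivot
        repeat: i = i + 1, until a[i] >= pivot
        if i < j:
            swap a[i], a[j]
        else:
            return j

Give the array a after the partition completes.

pivot = a[0] = 7; i = -1, j = 12
j→9 (a[9]=7≤7), i→0 (a[0]=7≥7); i<j, swap → [7, 8, 6, 7, 10, 7, 6, 10, 9, 7, 9, 10]
j→6 (a[6]=6≤7), i→1 (a[1]=8≥7); i<j, swap → [7, 6, 6, 7, 10, 7, 8, 10, 9, 7, 9, 10]
j→5 (a[5]=7≤7), i→3 (a[3]=7≥7); i<j, swap → [7, 6, 6, 7, 10, 7, 8, 10, 9, 7, 9, 10]
j→3, i→4; i≥j, return j=3. a = [7, 6, 6, 7, 10, 7, 8, 10, 9, 7, 9, 10]

[7, 6, 6, 7, 10, 7, 8, 10, 9, 7, 9, 10]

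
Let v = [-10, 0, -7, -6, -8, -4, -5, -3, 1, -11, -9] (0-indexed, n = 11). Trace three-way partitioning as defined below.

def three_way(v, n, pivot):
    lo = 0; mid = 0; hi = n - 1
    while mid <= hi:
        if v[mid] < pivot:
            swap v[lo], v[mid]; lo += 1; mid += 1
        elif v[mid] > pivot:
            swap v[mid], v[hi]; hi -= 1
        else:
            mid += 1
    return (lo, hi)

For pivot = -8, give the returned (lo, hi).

(3, 3)

lo=0 mid=0 hi=10
-10<-8: swap(0,0), lo=1 mid=1 ⇒ [-10, 0, -7, -6, -8, -4, -5, -3, 1, -11, -9]
0>-8: swap(1,10), hi=9 ⇒ [-10, -9, -7, -6, -8, -4, -5, -3, 1, -11, 0]
-9<-8: swap(1,1), lo=2 mid=2 ⇒ [-10, -9, -7, -6, -8, -4, -5, -3, 1, -11, 0]
-7>-8: swap(2,9), hi=8 ⇒ [-10, -9, -11, -6, -8, -4, -5, -3, 1, -7, 0]
-11<-8: swap(2,2), lo=3 mid=3 ⇒ [-10, -9, -11, -6, -8, -4, -5, -3, 1, -7, 0]
-6>-8: swap(3,8), hi=7 ⇒ [-10, -9, -11, 1, -8, -4, -5, -3, -6, -7, 0]
1>-8: swap(3,7), hi=6 ⇒ [-10, -9, -11, -3, -8, -4, -5, 1, -6, -7, 0]
-3>-8: swap(3,6), hi=5 ⇒ [-10, -9, -11, -5, -8, -4, -3, 1, -6, -7, 0]
-5>-8: swap(3,5), hi=4 ⇒ [-10, -9, -11, -4, -8, -5, -3, 1, -6, -7, 0]
-4>-8: swap(3,4), hi=3 ⇒ [-10, -9, -11, -8, -4, -5, -3, 1, -6, -7, 0]
-8=-8: mid=4
done. lo=3 hi=3; v=[-10, -9, -11, -8, -4, -5, -3, 1, -6, -7, 0]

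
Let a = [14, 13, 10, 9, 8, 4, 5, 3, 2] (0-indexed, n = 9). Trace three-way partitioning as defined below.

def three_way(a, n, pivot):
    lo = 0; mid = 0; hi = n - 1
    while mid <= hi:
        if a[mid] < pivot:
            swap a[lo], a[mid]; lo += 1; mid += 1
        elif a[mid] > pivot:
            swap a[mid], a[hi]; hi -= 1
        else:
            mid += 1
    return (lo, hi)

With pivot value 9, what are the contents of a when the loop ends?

[2, 3, 5, 8, 4, 9, 10, 13, 14]

pivot = 9; lo=0, mid=0, hi=8
a[mid]=14>9: swap a[0],a[8]; hi=7 → [2, 13, 10, 9, 8, 4, 5, 3, 14]
a[mid]=2<9: swap a[0],a[0]; lo=1,mid=1 → [2, 13, 10, 9, 8, 4, 5, 3, 14]
a[mid]=13>9: swap a[1],a[7]; hi=6 → [2, 3, 10, 9, 8, 4, 5, 13, 14]
a[mid]=3<9: swap a[1],a[1]; lo=2,mid=2 → [2, 3, 10, 9, 8, 4, 5, 13, 14]
a[mid]=10>9: swap a[2],a[6]; hi=5 → [2, 3, 5, 9, 8, 4, 10, 13, 14]
a[mid]=5<9: swap a[2],a[2]; lo=3,mid=3 → [2, 3, 5, 9, 8, 4, 10, 13, 14]
a[mid]=9=9: mid=4
a[mid]=8<9: swap a[3],a[4]; lo=4,mid=5 → [2, 3, 5, 8, 9, 4, 10, 13, 14]
a[mid]=4<9: swap a[4],a[5]; lo=5,mid=6 → [2, 3, 5, 8, 4, 9, 10, 13, 14]
end: lo=5, hi=5; a = [2, 3, 5, 8, 4, 9, 10, 13, 14]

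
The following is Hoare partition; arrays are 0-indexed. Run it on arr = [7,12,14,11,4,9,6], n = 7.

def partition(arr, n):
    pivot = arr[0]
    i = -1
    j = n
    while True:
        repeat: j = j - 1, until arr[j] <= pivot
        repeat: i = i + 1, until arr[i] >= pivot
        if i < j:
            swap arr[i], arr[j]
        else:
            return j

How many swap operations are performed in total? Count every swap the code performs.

2

pivot = arr[0] = 7; i = -1, j = 7
j→6 (arr[6]=6≤7), i→0 (arr[0]=7≥7); i<j, swap → [6,12,14,11,4,9,7]
j→4 (arr[4]=4≤7), i→1 (arr[1]=12≥7); i<j, swap → [6,4,14,11,12,9,7]
j→1, i→2; i≥j, return j=1. arr = [6,4,14,11,12,9,7]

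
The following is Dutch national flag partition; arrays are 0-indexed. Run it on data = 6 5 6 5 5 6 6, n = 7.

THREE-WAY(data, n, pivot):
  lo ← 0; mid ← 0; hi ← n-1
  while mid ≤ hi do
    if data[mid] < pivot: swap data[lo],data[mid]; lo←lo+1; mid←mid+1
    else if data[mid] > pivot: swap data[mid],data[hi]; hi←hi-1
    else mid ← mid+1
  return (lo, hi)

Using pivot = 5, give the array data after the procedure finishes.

pivot = 5; lo=0, mid=0, hi=6
data[mid]=6>5: swap data[0],data[6]; hi=5 → 6 5 6 5 5 6 6
data[mid]=6>5: swap data[0],data[5]; hi=4 → 6 5 6 5 5 6 6
data[mid]=6>5: swap data[0],data[4]; hi=3 → 5 5 6 5 6 6 6
data[mid]=5=5: mid=1
data[mid]=5=5: mid=2
data[mid]=6>5: swap data[2],data[3]; hi=2 → 5 5 5 6 6 6 6
data[mid]=5=5: mid=3
end: lo=0, hi=2; data = 5 5 5 6 6 6 6

5 5 5 6 6 6 6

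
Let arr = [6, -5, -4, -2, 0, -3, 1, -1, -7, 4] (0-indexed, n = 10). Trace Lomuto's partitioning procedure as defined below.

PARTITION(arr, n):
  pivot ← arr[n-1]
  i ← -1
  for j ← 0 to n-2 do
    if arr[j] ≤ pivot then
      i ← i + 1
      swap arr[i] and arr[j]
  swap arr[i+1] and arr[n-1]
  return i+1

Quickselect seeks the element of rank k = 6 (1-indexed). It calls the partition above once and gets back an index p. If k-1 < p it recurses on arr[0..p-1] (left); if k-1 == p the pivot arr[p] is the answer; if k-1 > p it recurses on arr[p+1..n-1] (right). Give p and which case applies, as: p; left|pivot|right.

pivot=4, i=-1
j=0: 6>4, skip
j=1: -5≤4, i=0, swap(0,1) ⇒ [-5, 6, -4, -2, 0, -3, 1, -1, -7, 4]
j=2: -4≤4, i=1, swap(1,2) ⇒ [-5, -4, 6, -2, 0, -3, 1, -1, -7, 4]
j=3: -2≤4, i=2, swap(2,3) ⇒ [-5, -4, -2, 6, 0, -3, 1, -1, -7, 4]
j=4: 0≤4, i=3, swap(3,4) ⇒ [-5, -4, -2, 0, 6, -3, 1, -1, -7, 4]
j=5: -3≤4, i=4, swap(4,5) ⇒ [-5, -4, -2, 0, -3, 6, 1, -1, -7, 4]
j=6: 1≤4, i=5, swap(5,6) ⇒ [-5, -4, -2, 0, -3, 1, 6, -1, -7, 4]
j=7: -1≤4, i=6, swap(6,7) ⇒ [-5, -4, -2, 0, -3, 1, -1, 6, -7, 4]
j=8: -7≤4, i=7, swap(7,8) ⇒ [-5, -4, -2, 0, -3, 1, -1, -7, 6, 4]
swap(8,9) ⇒ [-5, -4, -2, 0, -3, 1, -1, -7, 4, 6]; return 8
p = 8; k-1 = 5 < 8 ⇒ left

8; left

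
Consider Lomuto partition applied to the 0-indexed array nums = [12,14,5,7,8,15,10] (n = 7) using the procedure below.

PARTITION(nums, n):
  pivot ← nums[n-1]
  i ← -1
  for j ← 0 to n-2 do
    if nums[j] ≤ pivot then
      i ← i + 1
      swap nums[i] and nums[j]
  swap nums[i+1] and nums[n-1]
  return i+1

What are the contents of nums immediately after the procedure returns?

[5,7,8,10,12,15,14]

pivot = nums[6] = 10; i = -1
j=0: nums[0]=12 > 10 → no swap
j=1: nums[1]=14 > 10 → no swap
j=2: nums[2]=5 ≤ 10 → i=0, swap nums[0],nums[2] → [5,14,12,7,8,15,10]
j=3: nums[3]=7 ≤ 10 → i=1, swap nums[1],nums[3] → [5,7,12,14,8,15,10]
j=4: nums[4]=8 ≤ 10 → i=2, swap nums[2],nums[4] → [5,7,8,14,12,15,10]
j=5: nums[5]=15 > 10 → no swap
final swap nums[3],nums[6] → [5,7,8,10,12,15,14]; return 3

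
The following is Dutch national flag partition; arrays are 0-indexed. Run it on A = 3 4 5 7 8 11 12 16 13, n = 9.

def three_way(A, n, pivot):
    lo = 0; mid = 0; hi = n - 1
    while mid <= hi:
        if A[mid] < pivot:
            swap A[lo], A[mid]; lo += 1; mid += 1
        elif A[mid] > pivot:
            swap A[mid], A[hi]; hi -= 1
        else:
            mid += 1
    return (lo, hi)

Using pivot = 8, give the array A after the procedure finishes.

pivot = 8; lo=0, mid=0, hi=8
A[mid]=3<8: swap A[0],A[0]; lo=1,mid=1 → 3 4 5 7 8 11 12 16 13
A[mid]=4<8: swap A[1],A[1]; lo=2,mid=2 → 3 4 5 7 8 11 12 16 13
A[mid]=5<8: swap A[2],A[2]; lo=3,mid=3 → 3 4 5 7 8 11 12 16 13
A[mid]=7<8: swap A[3],A[3]; lo=4,mid=4 → 3 4 5 7 8 11 12 16 13
A[mid]=8=8: mid=5
A[mid]=11>8: swap A[5],A[8]; hi=7 → 3 4 5 7 8 13 12 16 11
A[mid]=13>8: swap A[5],A[7]; hi=6 → 3 4 5 7 8 16 12 13 11
A[mid]=16>8: swap A[5],A[6]; hi=5 → 3 4 5 7 8 12 16 13 11
A[mid]=12>8: swap A[5],A[5]; hi=4 → 3 4 5 7 8 12 16 13 11
end: lo=4, hi=4; A = 3 4 5 7 8 12 16 13 11

3 4 5 7 8 12 16 13 11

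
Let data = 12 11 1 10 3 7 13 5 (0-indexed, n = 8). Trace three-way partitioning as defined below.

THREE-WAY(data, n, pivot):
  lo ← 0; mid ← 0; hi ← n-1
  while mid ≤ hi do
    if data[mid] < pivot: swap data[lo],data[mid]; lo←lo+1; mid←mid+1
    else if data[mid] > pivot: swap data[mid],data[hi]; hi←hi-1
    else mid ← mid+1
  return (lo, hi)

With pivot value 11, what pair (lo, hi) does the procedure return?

(5, 5)

lo=0 mid=0 hi=7
12>11: swap(0,7), hi=6 ⇒ 5 11 1 10 3 7 13 12
5<11: swap(0,0), lo=1 mid=1 ⇒ 5 11 1 10 3 7 13 12
11=11: mid=2
1<11: swap(1,2), lo=2 mid=3 ⇒ 5 1 11 10 3 7 13 12
10<11: swap(2,3), lo=3 mid=4 ⇒ 5 1 10 11 3 7 13 12
3<11: swap(3,4), lo=4 mid=5 ⇒ 5 1 10 3 11 7 13 12
7<11: swap(4,5), lo=5 mid=6 ⇒ 5 1 10 3 7 11 13 12
13>11: swap(6,6), hi=5 ⇒ 5 1 10 3 7 11 13 12
done. lo=5 hi=5; data=5 1 10 3 7 11 13 12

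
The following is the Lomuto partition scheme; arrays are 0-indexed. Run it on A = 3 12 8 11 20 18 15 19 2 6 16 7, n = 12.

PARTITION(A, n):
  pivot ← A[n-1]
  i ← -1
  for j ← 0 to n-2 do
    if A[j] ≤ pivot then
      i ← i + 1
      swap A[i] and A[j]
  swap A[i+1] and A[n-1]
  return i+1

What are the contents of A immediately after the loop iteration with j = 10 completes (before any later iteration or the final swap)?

3 2 6 11 20 18 15 19 12 8 16 7

pivot = A[11] = 7; i = -1
j=0: A[0]=3 ≤ 7 → i=0, swap A[0],A[0] (no change) → 3 12 8 11 20 18 15 19 2 6 16 7
j=1: A[1]=12 > 7 → no swap
j=2: A[2]=8 > 7 → no swap
j=3: A[3]=11 > 7 → no swap
j=4: A[4]=20 > 7 → no swap
j=5: A[5]=18 > 7 → no swap
j=6: A[6]=15 > 7 → no swap
j=7: A[7]=19 > 7 → no swap
j=8: A[8]=2 ≤ 7 → i=1, swap A[1],A[8] → 3 2 8 11 20 18 15 19 12 6 16 7
j=9: A[9]=6 ≤ 7 → i=2, swap A[2],A[9] → 3 2 6 11 20 18 15 19 12 8 16 7
j=10: A[10]=16 > 7 → no swap
(after j=10) A = 3 2 6 11 20 18 15 19 12 8 16 7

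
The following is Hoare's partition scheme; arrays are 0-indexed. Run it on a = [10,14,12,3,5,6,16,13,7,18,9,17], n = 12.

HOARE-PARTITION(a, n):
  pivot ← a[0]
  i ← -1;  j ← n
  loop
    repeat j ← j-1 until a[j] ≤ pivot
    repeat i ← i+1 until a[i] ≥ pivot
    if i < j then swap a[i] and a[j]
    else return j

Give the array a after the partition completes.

pivot=10
j stops at 10 (9), i stops at 0 (10); swap ⇒ [9,14,12,3,5,6,16,13,7,18,10,17]
j stops at 8 (7), i stops at 1 (14); swap ⇒ [9,7,12,3,5,6,16,13,14,18,10,17]
j stops at 5 (6), i stops at 2 (12); swap ⇒ [9,7,6,3,5,12,16,13,14,18,10,17]
j stops at 4, i stops at 5; i≥j ⇒ return 4. a=[9,7,6,3,5,12,16,13,14,18,10,17]

[9,7,6,3,5,12,16,13,14,18,10,17]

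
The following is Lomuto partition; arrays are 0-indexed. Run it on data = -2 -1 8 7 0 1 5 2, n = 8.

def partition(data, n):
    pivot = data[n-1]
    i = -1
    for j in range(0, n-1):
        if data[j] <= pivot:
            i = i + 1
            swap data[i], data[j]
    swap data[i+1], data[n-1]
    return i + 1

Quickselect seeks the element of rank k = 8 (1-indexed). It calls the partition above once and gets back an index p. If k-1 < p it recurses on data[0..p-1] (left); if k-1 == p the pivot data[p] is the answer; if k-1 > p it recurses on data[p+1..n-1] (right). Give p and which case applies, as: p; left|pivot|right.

pivot = data[7] = 2; i = -1
j=0: data[0]=-2 ≤ 2 → i=0, swap data[0],data[0] (no change) → -2 -1 8 7 0 1 5 2
j=1: data[1]=-1 ≤ 2 → i=1, swap data[1],data[1] (no change) → -2 -1 8 7 0 1 5 2
j=2: data[2]=8 > 2 → no swap
j=3: data[3]=7 > 2 → no swap
j=4: data[4]=0 ≤ 2 → i=2, swap data[2],data[4] → -2 -1 0 7 8 1 5 2
j=5: data[5]=1 ≤ 2 → i=3, swap data[3],data[5] → -2 -1 0 1 8 7 5 2
j=6: data[6]=5 > 2 → no swap
final swap data[4],data[7] → -2 -1 0 1 2 7 5 8; return 4
p = 4; k-1 = 7 > 4 ⇒ right

4; right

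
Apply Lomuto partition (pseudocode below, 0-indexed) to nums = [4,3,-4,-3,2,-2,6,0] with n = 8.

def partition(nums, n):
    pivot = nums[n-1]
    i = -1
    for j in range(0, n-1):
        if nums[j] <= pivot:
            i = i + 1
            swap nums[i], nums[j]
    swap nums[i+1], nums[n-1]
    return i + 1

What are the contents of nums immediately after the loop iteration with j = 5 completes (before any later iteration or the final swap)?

[-4,-3,-2,3,2,4,6,0]

pivot=0, i=-1
j=0: 4>0, skip
j=1: 3>0, skip
j=2: -4≤0, i=0, swap(0,2) ⇒ [-4,3,4,-3,2,-2,6,0]
j=3: -3≤0, i=1, swap(1,3) ⇒ [-4,-3,4,3,2,-2,6,0]
j=4: 2>0, skip
j=5: -2≤0, i=2, swap(2,5) ⇒ [-4,-3,-2,3,2,4,6,0]
(after j=5) nums = [-4,-3,-2,3,2,4,6,0]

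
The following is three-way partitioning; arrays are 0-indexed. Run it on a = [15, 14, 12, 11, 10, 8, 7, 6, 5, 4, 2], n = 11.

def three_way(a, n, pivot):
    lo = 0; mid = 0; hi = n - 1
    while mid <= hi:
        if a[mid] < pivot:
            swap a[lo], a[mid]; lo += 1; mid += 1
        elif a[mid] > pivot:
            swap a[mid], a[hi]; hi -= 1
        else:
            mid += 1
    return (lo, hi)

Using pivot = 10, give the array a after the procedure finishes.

pivot = 10; lo=0, mid=0, hi=10
a[mid]=15>10: swap a[0],a[10]; hi=9 → [2, 14, 12, 11, 10, 8, 7, 6, 5, 4, 15]
a[mid]=2<10: swap a[0],a[0]; lo=1,mid=1 → [2, 14, 12, 11, 10, 8, 7, 6, 5, 4, 15]
a[mid]=14>10: swap a[1],a[9]; hi=8 → [2, 4, 12, 11, 10, 8, 7, 6, 5, 14, 15]
a[mid]=4<10: swap a[1],a[1]; lo=2,mid=2 → [2, 4, 12, 11, 10, 8, 7, 6, 5, 14, 15]
a[mid]=12>10: swap a[2],a[8]; hi=7 → [2, 4, 5, 11, 10, 8, 7, 6, 12, 14, 15]
a[mid]=5<10: swap a[2],a[2]; lo=3,mid=3 → [2, 4, 5, 11, 10, 8, 7, 6, 12, 14, 15]
a[mid]=11>10: swap a[3],a[7]; hi=6 → [2, 4, 5, 6, 10, 8, 7, 11, 12, 14, 15]
a[mid]=6<10: swap a[3],a[3]; lo=4,mid=4 → [2, 4, 5, 6, 10, 8, 7, 11, 12, 14, 15]
a[mid]=10=10: mid=5
a[mid]=8<10: swap a[4],a[5]; lo=5,mid=6 → [2, 4, 5, 6, 8, 10, 7, 11, 12, 14, 15]
a[mid]=7<10: swap a[5],a[6]; lo=6,mid=7 → [2, 4, 5, 6, 8, 7, 10, 11, 12, 14, 15]
end: lo=6, hi=6; a = [2, 4, 5, 6, 8, 7, 10, 11, 12, 14, 15]

[2, 4, 5, 6, 8, 7, 10, 11, 12, 14, 15]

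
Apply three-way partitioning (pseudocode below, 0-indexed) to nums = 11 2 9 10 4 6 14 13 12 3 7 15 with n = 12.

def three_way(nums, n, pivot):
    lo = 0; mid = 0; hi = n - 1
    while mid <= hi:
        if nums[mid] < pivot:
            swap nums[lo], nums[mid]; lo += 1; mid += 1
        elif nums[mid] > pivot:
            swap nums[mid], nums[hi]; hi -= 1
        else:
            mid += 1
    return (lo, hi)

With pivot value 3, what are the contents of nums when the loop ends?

2 3 10 4 6 14 13 12 9 7 15 11

lo=0 mid=0 hi=11
11>3: swap(0,11), hi=10 ⇒ 15 2 9 10 4 6 14 13 12 3 7 11
15>3: swap(0,10), hi=9 ⇒ 7 2 9 10 4 6 14 13 12 3 15 11
7>3: swap(0,9), hi=8 ⇒ 3 2 9 10 4 6 14 13 12 7 15 11
3=3: mid=1
2<3: swap(0,1), lo=1 mid=2 ⇒ 2 3 9 10 4 6 14 13 12 7 15 11
9>3: swap(2,8), hi=7 ⇒ 2 3 12 10 4 6 14 13 9 7 15 11
12>3: swap(2,7), hi=6 ⇒ 2 3 13 10 4 6 14 12 9 7 15 11
13>3: swap(2,6), hi=5 ⇒ 2 3 14 10 4 6 13 12 9 7 15 11
14>3: swap(2,5), hi=4 ⇒ 2 3 6 10 4 14 13 12 9 7 15 11
6>3: swap(2,4), hi=3 ⇒ 2 3 4 10 6 14 13 12 9 7 15 11
4>3: swap(2,3), hi=2 ⇒ 2 3 10 4 6 14 13 12 9 7 15 11
10>3: swap(2,2), hi=1 ⇒ 2 3 10 4 6 14 13 12 9 7 15 11
done. lo=1 hi=1; nums=2 3 10 4 6 14 13 12 9 7 15 11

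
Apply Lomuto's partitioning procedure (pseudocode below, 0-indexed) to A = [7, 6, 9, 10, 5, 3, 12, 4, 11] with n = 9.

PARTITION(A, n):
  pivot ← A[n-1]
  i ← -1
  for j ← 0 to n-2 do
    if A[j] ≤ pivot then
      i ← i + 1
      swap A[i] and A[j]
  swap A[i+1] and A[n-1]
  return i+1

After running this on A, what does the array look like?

[7, 6, 9, 10, 5, 3, 4, 11, 12]

pivot = A[8] = 11; i = -1
j=0: A[0]=7 ≤ 11 → i=0, swap A[0],A[0] (no change) → [7, 6, 9, 10, 5, 3, 12, 4, 11]
j=1: A[1]=6 ≤ 11 → i=1, swap A[1],A[1] (no change) → [7, 6, 9, 10, 5, 3, 12, 4, 11]
j=2: A[2]=9 ≤ 11 → i=2, swap A[2],A[2] (no change) → [7, 6, 9, 10, 5, 3, 12, 4, 11]
j=3: A[3]=10 ≤ 11 → i=3, swap A[3],A[3] (no change) → [7, 6, 9, 10, 5, 3, 12, 4, 11]
j=4: A[4]=5 ≤ 11 → i=4, swap A[4],A[4] (no change) → [7, 6, 9, 10, 5, 3, 12, 4, 11]
j=5: A[5]=3 ≤ 11 → i=5, swap A[5],A[5] (no change) → [7, 6, 9, 10, 5, 3, 12, 4, 11]
j=6: A[6]=12 > 11 → no swap
j=7: A[7]=4 ≤ 11 → i=6, swap A[6],A[7] → [7, 6, 9, 10, 5, 3, 4, 12, 11]
final swap A[7],A[8] → [7, 6, 9, 10, 5, 3, 4, 11, 12]; return 7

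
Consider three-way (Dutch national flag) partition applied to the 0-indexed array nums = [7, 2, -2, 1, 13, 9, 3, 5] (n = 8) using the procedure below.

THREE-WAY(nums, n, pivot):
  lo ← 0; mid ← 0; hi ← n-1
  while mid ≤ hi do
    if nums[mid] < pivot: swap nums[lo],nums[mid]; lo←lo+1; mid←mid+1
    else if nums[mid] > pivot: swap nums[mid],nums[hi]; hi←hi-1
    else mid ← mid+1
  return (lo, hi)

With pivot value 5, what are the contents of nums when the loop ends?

pivot = 5; lo=0, mid=0, hi=7
nums[mid]=7>5: swap nums[0],nums[7]; hi=6 → [5, 2, -2, 1, 13, 9, 3, 7]
nums[mid]=5=5: mid=1
nums[mid]=2<5: swap nums[0],nums[1]; lo=1,mid=2 → [2, 5, -2, 1, 13, 9, 3, 7]
nums[mid]=-2<5: swap nums[1],nums[2]; lo=2,mid=3 → [2, -2, 5, 1, 13, 9, 3, 7]
nums[mid]=1<5: swap nums[2],nums[3]; lo=3,mid=4 → [2, -2, 1, 5, 13, 9, 3, 7]
nums[mid]=13>5: swap nums[4],nums[6]; hi=5 → [2, -2, 1, 5, 3, 9, 13, 7]
nums[mid]=3<5: swap nums[3],nums[4]; lo=4,mid=5 → [2, -2, 1, 3, 5, 9, 13, 7]
nums[mid]=9>5: swap nums[5],nums[5]; hi=4 → [2, -2, 1, 3, 5, 9, 13, 7]
end: lo=4, hi=4; nums = [2, -2, 1, 3, 5, 9, 13, 7]

[2, -2, 1, 3, 5, 9, 13, 7]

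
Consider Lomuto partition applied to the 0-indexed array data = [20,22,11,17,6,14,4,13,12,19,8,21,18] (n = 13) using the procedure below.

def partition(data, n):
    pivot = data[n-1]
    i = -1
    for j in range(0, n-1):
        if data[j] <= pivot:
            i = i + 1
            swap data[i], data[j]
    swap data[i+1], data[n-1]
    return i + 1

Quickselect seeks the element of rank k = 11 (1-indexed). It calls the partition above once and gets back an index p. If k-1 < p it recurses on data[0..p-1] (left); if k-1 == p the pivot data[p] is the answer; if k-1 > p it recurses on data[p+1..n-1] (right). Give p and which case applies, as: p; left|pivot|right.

pivot = data[12] = 18; i = -1
j=0: data[0]=20 > 18 → no swap
j=1: data[1]=22 > 18 → no swap
j=2: data[2]=11 ≤ 18 → i=0, swap data[0],data[2] → [11,22,20,17,6,14,4,13,12,19,8,21,18]
j=3: data[3]=17 ≤ 18 → i=1, swap data[1],data[3] → [11,17,20,22,6,14,4,13,12,19,8,21,18]
j=4: data[4]=6 ≤ 18 → i=2, swap data[2],data[4] → [11,17,6,22,20,14,4,13,12,19,8,21,18]
j=5: data[5]=14 ≤ 18 → i=3, swap data[3],data[5] → [11,17,6,14,20,22,4,13,12,19,8,21,18]
j=6: data[6]=4 ≤ 18 → i=4, swap data[4],data[6] → [11,17,6,14,4,22,20,13,12,19,8,21,18]
j=7: data[7]=13 ≤ 18 → i=5, swap data[5],data[7] → [11,17,6,14,4,13,20,22,12,19,8,21,18]
j=8: data[8]=12 ≤ 18 → i=6, swap data[6],data[8] → [11,17,6,14,4,13,12,22,20,19,8,21,18]
j=9: data[9]=19 > 18 → no swap
j=10: data[10]=8 ≤ 18 → i=7, swap data[7],data[10] → [11,17,6,14,4,13,12,8,20,19,22,21,18]
j=11: data[11]=21 > 18 → no swap
final swap data[8],data[12] → [11,17,6,14,4,13,12,8,18,19,22,21,20]; return 8
p = 8; k-1 = 10 > 8 ⇒ right

8; right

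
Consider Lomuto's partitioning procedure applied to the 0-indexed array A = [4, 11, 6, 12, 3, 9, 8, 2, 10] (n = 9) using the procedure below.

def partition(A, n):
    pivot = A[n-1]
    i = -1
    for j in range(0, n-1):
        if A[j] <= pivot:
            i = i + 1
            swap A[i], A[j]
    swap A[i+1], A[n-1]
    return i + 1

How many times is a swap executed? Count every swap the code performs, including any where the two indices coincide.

7

pivot = A[8] = 10; i = -1
j=0: A[0]=4 ≤ 10 → i=0, swap A[0],A[0] (no change) → [4, 11, 6, 12, 3, 9, 8, 2, 10]
j=1: A[1]=11 > 10 → no swap
j=2: A[2]=6 ≤ 10 → i=1, swap A[1],A[2] → [4, 6, 11, 12, 3, 9, 8, 2, 10]
j=3: A[3]=12 > 10 → no swap
j=4: A[4]=3 ≤ 10 → i=2, swap A[2],A[4] → [4, 6, 3, 12, 11, 9, 8, 2, 10]
j=5: A[5]=9 ≤ 10 → i=3, swap A[3],A[5] → [4, 6, 3, 9, 11, 12, 8, 2, 10]
j=6: A[6]=8 ≤ 10 → i=4, swap A[4],A[6] → [4, 6, 3, 9, 8, 12, 11, 2, 10]
j=7: A[7]=2 ≤ 10 → i=5, swap A[5],A[7] → [4, 6, 3, 9, 8, 2, 11, 12, 10]
final swap A[6],A[8] → [4, 6, 3, 9, 8, 2, 10, 12, 11]; return 6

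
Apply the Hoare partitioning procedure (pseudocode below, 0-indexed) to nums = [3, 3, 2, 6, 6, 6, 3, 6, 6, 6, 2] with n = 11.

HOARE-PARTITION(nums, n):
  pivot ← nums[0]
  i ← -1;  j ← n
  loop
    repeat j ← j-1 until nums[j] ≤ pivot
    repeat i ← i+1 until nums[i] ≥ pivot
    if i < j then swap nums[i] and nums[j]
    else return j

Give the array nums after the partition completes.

pivot = nums[0] = 3; i = -1, j = 11
j→10 (nums[10]=2≤3), i→0 (nums[0]=3≥3); i<j, swap → [2, 3, 2, 6, 6, 6, 3, 6, 6, 6, 3]
j→6 (nums[6]=3≤3), i→1 (nums[1]=3≥3); i<j, swap → [2, 3, 2, 6, 6, 6, 3, 6, 6, 6, 3]
j→2, i→3; i≥j, return j=2. nums = [2, 3, 2, 6, 6, 6, 3, 6, 6, 6, 3]

[2, 3, 2, 6, 6, 6, 3, 6, 6, 6, 3]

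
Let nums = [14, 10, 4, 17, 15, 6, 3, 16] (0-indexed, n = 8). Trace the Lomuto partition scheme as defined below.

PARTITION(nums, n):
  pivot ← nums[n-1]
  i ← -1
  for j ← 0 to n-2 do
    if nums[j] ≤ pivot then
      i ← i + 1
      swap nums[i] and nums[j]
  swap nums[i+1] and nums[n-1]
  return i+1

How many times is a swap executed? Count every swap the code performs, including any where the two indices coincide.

pivot=16, i=-1
j=0: 14≤16, i=0, swap(0,0) ⇒ [14, 10, 4, 17, 15, 6, 3, 16]
j=1: 10≤16, i=1, swap(1,1) ⇒ [14, 10, 4, 17, 15, 6, 3, 16]
j=2: 4≤16, i=2, swap(2,2) ⇒ [14, 10, 4, 17, 15, 6, 3, 16]
j=3: 17>16, skip
j=4: 15≤16, i=3, swap(3,4) ⇒ [14, 10, 4, 15, 17, 6, 3, 16]
j=5: 6≤16, i=4, swap(4,5) ⇒ [14, 10, 4, 15, 6, 17, 3, 16]
j=6: 3≤16, i=5, swap(5,6) ⇒ [14, 10, 4, 15, 6, 3, 17, 16]
swap(6,7) ⇒ [14, 10, 4, 15, 6, 3, 16, 17]; return 6

7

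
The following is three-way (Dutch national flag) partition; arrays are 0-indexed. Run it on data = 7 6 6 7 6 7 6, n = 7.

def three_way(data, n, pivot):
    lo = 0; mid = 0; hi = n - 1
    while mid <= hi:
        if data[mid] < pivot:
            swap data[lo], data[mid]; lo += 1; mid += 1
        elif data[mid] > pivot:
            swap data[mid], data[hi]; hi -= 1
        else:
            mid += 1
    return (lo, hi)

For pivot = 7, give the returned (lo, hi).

pivot = 7; lo=0, mid=0, hi=6
data[mid]=7=7: mid=1
data[mid]=6<7: swap data[0],data[1]; lo=1,mid=2 → 6 7 6 7 6 7 6
data[mid]=6<7: swap data[1],data[2]; lo=2,mid=3 → 6 6 7 7 6 7 6
data[mid]=7=7: mid=4
data[mid]=6<7: swap data[2],data[4]; lo=3,mid=5 → 6 6 6 7 7 7 6
data[mid]=7=7: mid=6
data[mid]=6<7: swap data[3],data[6]; lo=4,mid=7 → 6 6 6 6 7 7 7
end: lo=4, hi=6; data = 6 6 6 6 7 7 7

(4, 6)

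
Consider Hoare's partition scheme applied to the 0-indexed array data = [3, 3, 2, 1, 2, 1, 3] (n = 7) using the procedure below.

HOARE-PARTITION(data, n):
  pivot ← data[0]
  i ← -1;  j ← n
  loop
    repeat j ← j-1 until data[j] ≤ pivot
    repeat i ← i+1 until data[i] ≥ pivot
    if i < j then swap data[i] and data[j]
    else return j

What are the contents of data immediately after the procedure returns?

pivot = data[0] = 3; i = -1, j = 7
j→6 (data[6]=3≤3), i→0 (data[0]=3≥3); i<j, swap → [3, 3, 2, 1, 2, 1, 3]
j→5 (data[5]=1≤3), i→1 (data[1]=3≥3); i<j, swap → [3, 1, 2, 1, 2, 3, 3]
j→4, i→5; i≥j, return j=4. data = [3, 1, 2, 1, 2, 3, 3]

[3, 1, 2, 1, 2, 3, 3]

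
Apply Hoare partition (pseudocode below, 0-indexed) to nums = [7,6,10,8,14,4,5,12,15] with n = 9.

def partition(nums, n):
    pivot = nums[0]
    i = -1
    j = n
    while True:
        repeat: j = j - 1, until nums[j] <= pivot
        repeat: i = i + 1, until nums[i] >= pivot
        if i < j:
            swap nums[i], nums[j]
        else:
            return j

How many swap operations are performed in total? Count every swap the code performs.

pivot=7
j stops at 6 (5), i stops at 0 (7); swap ⇒ [5,6,10,8,14,4,7,12,15]
j stops at 5 (4), i stops at 2 (10); swap ⇒ [5,6,4,8,14,10,7,12,15]
j stops at 2, i stops at 3; i≥j ⇒ return 2. nums=[5,6,4,8,14,10,7,12,15]

2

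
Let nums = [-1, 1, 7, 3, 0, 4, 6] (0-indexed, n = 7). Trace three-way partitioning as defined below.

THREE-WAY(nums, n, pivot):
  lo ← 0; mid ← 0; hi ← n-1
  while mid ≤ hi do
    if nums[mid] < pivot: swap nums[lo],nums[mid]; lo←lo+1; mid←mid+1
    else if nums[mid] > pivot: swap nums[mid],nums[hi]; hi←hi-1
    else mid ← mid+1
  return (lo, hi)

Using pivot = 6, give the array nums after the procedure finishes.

[-1, 1, 3, 0, 4, 6, 7]

lo=0 mid=0 hi=6
-1<6: swap(0,0), lo=1 mid=1 ⇒ [-1, 1, 7, 3, 0, 4, 6]
1<6: swap(1,1), lo=2 mid=2 ⇒ [-1, 1, 7, 3, 0, 4, 6]
7>6: swap(2,6), hi=5 ⇒ [-1, 1, 6, 3, 0, 4, 7]
6=6: mid=3
3<6: swap(2,3), lo=3 mid=4 ⇒ [-1, 1, 3, 6, 0, 4, 7]
0<6: swap(3,4), lo=4 mid=5 ⇒ [-1, 1, 3, 0, 6, 4, 7]
4<6: swap(4,5), lo=5 mid=6 ⇒ [-1, 1, 3, 0, 4, 6, 7]
done. lo=5 hi=5; nums=[-1, 1, 3, 0, 4, 6, 7]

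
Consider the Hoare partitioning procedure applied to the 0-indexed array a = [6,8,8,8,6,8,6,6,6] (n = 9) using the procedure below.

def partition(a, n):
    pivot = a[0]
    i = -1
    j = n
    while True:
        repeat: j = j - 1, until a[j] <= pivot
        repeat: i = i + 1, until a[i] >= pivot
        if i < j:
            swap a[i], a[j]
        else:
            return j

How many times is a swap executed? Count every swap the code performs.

4

pivot=6
j stops at 8 (6), i stops at 0 (6); swap ⇒ [6,8,8,8,6,8,6,6,6]
j stops at 7 (6), i stops at 1 (8); swap ⇒ [6,6,8,8,6,8,6,8,6]
j stops at 6 (6), i stops at 2 (8); swap ⇒ [6,6,6,8,6,8,8,8,6]
j stops at 4 (6), i stops at 3 (8); swap ⇒ [6,6,6,6,8,8,8,8,6]
j stops at 3, i stops at 4; i≥j ⇒ return 3. a=[6,6,6,6,8,8,8,8,6]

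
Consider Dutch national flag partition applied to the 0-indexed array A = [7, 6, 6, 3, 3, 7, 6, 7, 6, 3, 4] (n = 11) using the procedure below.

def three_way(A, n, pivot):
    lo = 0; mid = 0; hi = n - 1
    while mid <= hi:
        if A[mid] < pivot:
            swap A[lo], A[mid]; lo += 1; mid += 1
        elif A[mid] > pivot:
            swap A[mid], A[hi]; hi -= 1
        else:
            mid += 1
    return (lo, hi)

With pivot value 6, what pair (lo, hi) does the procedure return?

(4, 7)

pivot = 6; lo=0, mid=0, hi=10
A[mid]=7>6: swap A[0],A[10]; hi=9 → [4, 6, 6, 3, 3, 7, 6, 7, 6, 3, 7]
A[mid]=4<6: swap A[0],A[0]; lo=1,mid=1 → [4, 6, 6, 3, 3, 7, 6, 7, 6, 3, 7]
A[mid]=6=6: mid=2
A[mid]=6=6: mid=3
A[mid]=3<6: swap A[1],A[3]; lo=2,mid=4 → [4, 3, 6, 6, 3, 7, 6, 7, 6, 3, 7]
A[mid]=3<6: swap A[2],A[4]; lo=3,mid=5 → [4, 3, 3, 6, 6, 7, 6, 7, 6, 3, 7]
A[mid]=7>6: swap A[5],A[9]; hi=8 → [4, 3, 3, 6, 6, 3, 6, 7, 6, 7, 7]
A[mid]=3<6: swap A[3],A[5]; lo=4,mid=6 → [4, 3, 3, 3, 6, 6, 6, 7, 6, 7, 7]
A[mid]=6=6: mid=7
A[mid]=7>6: swap A[7],A[8]; hi=7 → [4, 3, 3, 3, 6, 6, 6, 6, 7, 7, 7]
A[mid]=6=6: mid=8
end: lo=4, hi=7; A = [4, 3, 3, 3, 6, 6, 6, 6, 7, 7, 7]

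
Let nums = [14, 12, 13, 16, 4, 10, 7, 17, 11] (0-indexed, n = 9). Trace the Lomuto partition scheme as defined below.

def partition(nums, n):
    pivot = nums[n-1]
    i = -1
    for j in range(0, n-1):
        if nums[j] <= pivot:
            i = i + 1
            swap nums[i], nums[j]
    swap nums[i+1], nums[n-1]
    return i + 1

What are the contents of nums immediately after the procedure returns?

[4, 10, 7, 11, 14, 12, 13, 17, 16]

pivot = nums[8] = 11; i = -1
j=0: nums[0]=14 > 11 → no swap
j=1: nums[1]=12 > 11 → no swap
j=2: nums[2]=13 > 11 → no swap
j=3: nums[3]=16 > 11 → no swap
j=4: nums[4]=4 ≤ 11 → i=0, swap nums[0],nums[4] → [4, 12, 13, 16, 14, 10, 7, 17, 11]
j=5: nums[5]=10 ≤ 11 → i=1, swap nums[1],nums[5] → [4, 10, 13, 16, 14, 12, 7, 17, 11]
j=6: nums[6]=7 ≤ 11 → i=2, swap nums[2],nums[6] → [4, 10, 7, 16, 14, 12, 13, 17, 11]
j=7: nums[7]=17 > 11 → no swap
final swap nums[3],nums[8] → [4, 10, 7, 11, 14, 12, 13, 17, 16]; return 3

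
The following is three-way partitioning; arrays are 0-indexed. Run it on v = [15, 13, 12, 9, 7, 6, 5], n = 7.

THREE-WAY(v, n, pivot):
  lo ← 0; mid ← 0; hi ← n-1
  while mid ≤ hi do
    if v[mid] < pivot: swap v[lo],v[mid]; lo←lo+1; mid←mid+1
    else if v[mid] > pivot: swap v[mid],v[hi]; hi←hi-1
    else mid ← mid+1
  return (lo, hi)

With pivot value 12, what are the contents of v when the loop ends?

[5, 6, 9, 7, 12, 13, 15]

pivot = 12; lo=0, mid=0, hi=6
v[mid]=15>12: swap v[0],v[6]; hi=5 → [5, 13, 12, 9, 7, 6, 15]
v[mid]=5<12: swap v[0],v[0]; lo=1,mid=1 → [5, 13, 12, 9, 7, 6, 15]
v[mid]=13>12: swap v[1],v[5]; hi=4 → [5, 6, 12, 9, 7, 13, 15]
v[mid]=6<12: swap v[1],v[1]; lo=2,mid=2 → [5, 6, 12, 9, 7, 13, 15]
v[mid]=12=12: mid=3
v[mid]=9<12: swap v[2],v[3]; lo=3,mid=4 → [5, 6, 9, 12, 7, 13, 15]
v[mid]=7<12: swap v[3],v[4]; lo=4,mid=5 → [5, 6, 9, 7, 12, 13, 15]
end: lo=4, hi=4; v = [5, 6, 9, 7, 12, 13, 15]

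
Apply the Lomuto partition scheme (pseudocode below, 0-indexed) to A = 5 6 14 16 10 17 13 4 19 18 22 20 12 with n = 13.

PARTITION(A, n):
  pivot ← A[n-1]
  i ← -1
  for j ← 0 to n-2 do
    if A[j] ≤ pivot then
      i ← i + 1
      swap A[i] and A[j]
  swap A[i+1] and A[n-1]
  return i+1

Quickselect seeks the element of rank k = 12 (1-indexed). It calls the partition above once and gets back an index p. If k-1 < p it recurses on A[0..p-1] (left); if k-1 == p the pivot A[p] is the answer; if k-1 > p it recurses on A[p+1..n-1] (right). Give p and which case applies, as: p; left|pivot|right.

4; right

pivot=12, i=-1
j=0: 5≤12, i=0, swap(0,0) ⇒ 5 6 14 16 10 17 13 4 19 18 22 20 12
j=1: 6≤12, i=1, swap(1,1) ⇒ 5 6 14 16 10 17 13 4 19 18 22 20 12
j=2: 14>12, skip
j=3: 16>12, skip
j=4: 10≤12, i=2, swap(2,4) ⇒ 5 6 10 16 14 17 13 4 19 18 22 20 12
j=5: 17>12, skip
j=6: 13>12, skip
j=7: 4≤12, i=3, swap(3,7) ⇒ 5 6 10 4 14 17 13 16 19 18 22 20 12
j=8: 19>12, skip
j=9: 18>12, skip
j=10: 22>12, skip
j=11: 20>12, skip
swap(4,12) ⇒ 5 6 10 4 12 17 13 16 19 18 22 20 14; return 4
p = 4; k-1 = 11 > 4 ⇒ right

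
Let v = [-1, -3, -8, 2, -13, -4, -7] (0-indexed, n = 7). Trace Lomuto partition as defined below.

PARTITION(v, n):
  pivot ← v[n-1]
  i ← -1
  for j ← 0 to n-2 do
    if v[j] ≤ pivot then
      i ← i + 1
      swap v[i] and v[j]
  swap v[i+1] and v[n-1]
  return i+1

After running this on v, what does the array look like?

[-8, -13, -7, 2, -3, -4, -1]

pivot=-7, i=-1
j=0: -1>-7, skip
j=1: -3>-7, skip
j=2: -8≤-7, i=0, swap(0,2) ⇒ [-8, -3, -1, 2, -13, -4, -7]
j=3: 2>-7, skip
j=4: -13≤-7, i=1, swap(1,4) ⇒ [-8, -13, -1, 2, -3, -4, -7]
j=5: -4>-7, skip
swap(2,6) ⇒ [-8, -13, -7, 2, -3, -4, -1]; return 2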